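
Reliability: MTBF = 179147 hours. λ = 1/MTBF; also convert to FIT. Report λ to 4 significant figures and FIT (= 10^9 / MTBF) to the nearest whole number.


Formula: λ = 1 / MTBF; FIT = λ × 1e9 = 1e9 / MTBF
λ = 1 / 179147 ≈ 5.582e-06 failures/hour
FIT = 1e9 / 179147 ≈ 5582 failures per 1e9 hours (nearest whole number)

λ = 5.582e-06 /h, FIT = 5582


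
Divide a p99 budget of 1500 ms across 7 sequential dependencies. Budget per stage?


Formula: per_stage = total_budget / stages
per_stage = 1500 / 7
per_stage = 214.29 ms

214.29 ms


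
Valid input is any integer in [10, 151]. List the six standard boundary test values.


Range: [10, 151]
Boundaries: just below min, min, min+1, max-1, max, just above max
Values: [9, 10, 11, 150, 151, 152]

[9, 10, 11, 150, 151, 152]


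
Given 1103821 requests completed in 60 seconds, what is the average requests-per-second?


Formula: throughput = requests / seconds
throughput = 1103821 / 60
throughput = 18397.02 requests/second

18397.02 requests/second


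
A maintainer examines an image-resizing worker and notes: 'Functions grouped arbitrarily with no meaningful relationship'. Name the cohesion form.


Reasoning: Worst: random grouping
Type: Coincidental cohesion

Coincidental cohesion


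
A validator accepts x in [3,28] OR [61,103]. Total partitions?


Valid ranges: [3,28] and [61,103]
Class 1: x < 3 — invalid
Class 2: 3 ≤ x ≤ 28 — valid
Class 3: 28 < x < 61 — invalid (gap between ranges)
Class 4: 61 ≤ x ≤ 103 — valid
Class 5: x > 103 — invalid
Total equivalence classes: 5

5 equivalence classes


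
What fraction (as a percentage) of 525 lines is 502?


Coverage = covered / total * 100
Coverage = 502 / 525 * 100
Coverage = 95.62%

95.62%


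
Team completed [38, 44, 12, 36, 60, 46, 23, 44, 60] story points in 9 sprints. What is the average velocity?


Formula: Avg velocity = Total points / Number of sprints
Points: [38, 44, 12, 36, 60, 46, 23, 44, 60]
Sum = 38 + 44 + 12 + 36 + 60 + 46 + 23 + 44 + 60 = 363
Avg velocity = 363 / 9 = 40.33 points/sprint

40.33 points/sprint


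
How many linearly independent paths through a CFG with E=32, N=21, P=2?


Formula: V(G) = E - N + 2P
V(G) = 32 - 21 + 2*2
V(G) = 11 + 4
V(G) = 15

15


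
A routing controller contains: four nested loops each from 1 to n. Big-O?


Reasoning: four levels of nesting
Complexity: O(n^4)

O(n^4)


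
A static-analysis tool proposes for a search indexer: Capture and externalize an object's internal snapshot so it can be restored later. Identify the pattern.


This matches the Memento pattern

Memento


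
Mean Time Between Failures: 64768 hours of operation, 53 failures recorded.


Formula: MTBF = Total operating time / Number of failures
MTBF = 64768 / 53
MTBF = 1222.04 hours

1222.04 hours


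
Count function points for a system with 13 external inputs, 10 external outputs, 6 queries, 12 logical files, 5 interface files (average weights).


UFP = EI*4 + EO*5 + EQ*4 + ILF*10 + EIF*7
UFP = 13*4 + 10*5 + 6*4 + 12*10 + 5*7
UFP = 52 + 50 + 24 + 120 + 35
UFP = 281

281


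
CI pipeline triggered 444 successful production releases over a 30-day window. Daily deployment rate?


Formula: deployments per day = releases / days
= 444 / 30
= 14.8 deploys/day
(equivalently, 103.6 deploys/week)

14.8 deploys/day


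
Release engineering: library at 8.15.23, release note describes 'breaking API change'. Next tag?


Current: 8.15.23
Change category: 'breaking API change' → major bump
SemVer rule: major bump → increment MAJOR, reset MINOR and PATCH to 0
New: 9.0.0

9.0.0


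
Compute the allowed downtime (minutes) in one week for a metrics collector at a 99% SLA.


Formula: allowed downtime = period * (100 - SLA) / 100
Period (week) = 10080 minutes
Unavailability fraction = (100 - 99.0) / 100
Allowed downtime = 10080 * (100 - 99.0) / 100
Allowed downtime = 100.8 minutes

100.8 minutes


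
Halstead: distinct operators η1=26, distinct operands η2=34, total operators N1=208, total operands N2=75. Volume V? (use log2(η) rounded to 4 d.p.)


Formula: V = N * log2(η), where N = N1 + N2 and η = η1 + η2
η = 26 + 34 = 60
N = 208 + 75 = 283
log2(60) ≈ 5.9069
V = 283 * 5.9069 = 1671.65

1671.65


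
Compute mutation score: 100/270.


Mutation score = killed / total * 100
Mutation score = 100 / 270 * 100
Mutation score = 37.04%

37.04%


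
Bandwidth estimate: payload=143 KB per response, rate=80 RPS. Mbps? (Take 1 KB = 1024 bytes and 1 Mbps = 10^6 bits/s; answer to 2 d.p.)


Formula: Mbps = payload_bytes * RPS * 8 / 1e6
Payload per request = 143 KB = 143 * 1024 = 146432 bytes
Total bytes/sec = 146432 * 80 = 11714560
Total bits/sec = 11714560 * 8 = 93716480
Mbps = 93716480 / 1e6 = 93.72

93.72 Mbps


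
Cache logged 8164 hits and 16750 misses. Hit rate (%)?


Formula: hit rate = hits / (hits + misses) * 100
hit rate = 8164 / (8164 + 16750) * 100
hit rate = 8164 / 24914 * 100
hit rate = 32.77%

32.77%


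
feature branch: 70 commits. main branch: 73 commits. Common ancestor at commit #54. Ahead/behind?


Common ancestor: commit #54
feature commits after divergence: 70 - 54 = 16
main commits after divergence: 73 - 54 = 19
feature is 16 commits ahead of main
main is 19 commits ahead of feature

feature ahead: 16, main ahead: 19


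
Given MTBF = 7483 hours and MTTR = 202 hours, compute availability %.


Availability = MTBF / (MTBF + MTTR)
Availability = 7483 / (7483 + 202)
Availability = 7483 / 7685
Availability = 97.3715%

97.3715%


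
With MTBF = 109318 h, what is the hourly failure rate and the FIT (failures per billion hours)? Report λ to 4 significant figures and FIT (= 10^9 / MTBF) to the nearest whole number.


Formula: λ = 1 / MTBF; FIT = λ × 1e9 = 1e9 / MTBF
λ = 1 / 109318 ≈ 9.148e-06 failures/hour
FIT = 1e9 / 109318 ≈ 9148 failures per 1e9 hours (nearest whole number)

λ = 9.148e-06 /h, FIT = 9148


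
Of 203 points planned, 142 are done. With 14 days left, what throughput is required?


Formula: Required rate = Remaining points / Days left
Remaining = 203 - 142 = 61 points
Required rate = 61 / 14 = 4.36 points/day

4.36 points/day


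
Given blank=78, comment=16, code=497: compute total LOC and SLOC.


Total LOC = blank + comment + code
Total LOC = 78 + 16 + 497 = 591
SLOC (source only) = code = 497

Total LOC: 591, SLOC: 497


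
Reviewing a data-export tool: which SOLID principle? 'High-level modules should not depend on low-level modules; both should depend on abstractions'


This describes the Dependency Inversion Principle (DIP)

Dependency Inversion Principle (DIP)


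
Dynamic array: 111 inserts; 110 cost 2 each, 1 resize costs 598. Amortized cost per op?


Formula: Amortized cost = Total cost / Operations
Total cost = (110 * 2) + (1 * 598)
Total cost = 220 + 598 = 818
Amortized = 818 / 111 = 7.3694

7.3694


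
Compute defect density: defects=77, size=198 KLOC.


Defect density = defects / KLOC
Defect density = 77 / 198
Defect density = 0.389 defects/KLOC

0.389 defects/KLOC


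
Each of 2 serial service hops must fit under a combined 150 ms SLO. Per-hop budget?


Formula: per_stage = total_budget / stages
per_stage = 150 / 2
per_stage = 75.0 ms

75.0 ms


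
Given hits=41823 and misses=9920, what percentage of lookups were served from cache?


Formula: hit rate = hits / (hits + misses) * 100
hit rate = 41823 / (41823 + 9920) * 100
hit rate = 41823 / 51743 * 100
hit rate = 80.83%

80.83%


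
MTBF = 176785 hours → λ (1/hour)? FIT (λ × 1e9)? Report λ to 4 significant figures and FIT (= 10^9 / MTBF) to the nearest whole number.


Formula: λ = 1 / MTBF; FIT = λ × 1e9 = 1e9 / MTBF
λ = 1 / 176785 ≈ 5.657e-06 failures/hour
FIT = 1e9 / 176785 ≈ 5657 failures per 1e9 hours (nearest whole number)

λ = 5.657e-06 /h, FIT = 5657


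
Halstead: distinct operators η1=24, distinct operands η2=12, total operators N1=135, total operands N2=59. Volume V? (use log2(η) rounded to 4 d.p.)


Formula: V = N * log2(η), where N = N1 + N2 and η = η1 + η2
η = 24 + 12 = 36
N = 135 + 59 = 194
log2(36) ≈ 5.1699
V = 194 * 5.1699 = 1002.96

1002.96


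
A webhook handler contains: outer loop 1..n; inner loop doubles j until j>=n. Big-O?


Reasoning: linear outer times logarithmic inner
Complexity: O(n log n)

O(n log n)


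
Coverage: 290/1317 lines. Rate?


Coverage = covered / total * 100
Coverage = 290 / 1317 * 100
Coverage = 22.02%

22.02%


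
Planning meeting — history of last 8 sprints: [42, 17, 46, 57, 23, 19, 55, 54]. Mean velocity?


Formula: Avg velocity = Total points / Number of sprints
Points: [42, 17, 46, 57, 23, 19, 55, 54]
Sum = 42 + 17 + 46 + 57 + 23 + 19 + 55 + 54 = 313
Avg velocity = 313 / 8 = 39.13 points/sprint

39.13 points/sprint


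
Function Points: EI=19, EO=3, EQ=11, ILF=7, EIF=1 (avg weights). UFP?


UFP = EI*4 + EO*5 + EQ*4 + ILF*10 + EIF*7
UFP = 19*4 + 3*5 + 11*4 + 7*10 + 1*7
UFP = 76 + 15 + 44 + 70 + 7
UFP = 212

212


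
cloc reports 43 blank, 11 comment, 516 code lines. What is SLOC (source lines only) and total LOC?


Total LOC = blank + comment + code
Total LOC = 43 + 11 + 516 = 570
SLOC (source only) = code = 516

Total LOC: 570, SLOC: 516


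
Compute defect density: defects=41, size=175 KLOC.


Defect density = defects / KLOC
Defect density = 41 / 175
Defect density = 0.234 defects/KLOC

0.234 defects/KLOC


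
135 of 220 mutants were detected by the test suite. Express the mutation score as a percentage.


Mutation score = killed / total * 100
Mutation score = 135 / 220 * 100
Mutation score = 61.36%

61.36%


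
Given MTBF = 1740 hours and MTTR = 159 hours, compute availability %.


Availability = MTBF / (MTBF + MTTR)
Availability = 1740 / (1740 + 159)
Availability = 1740 / 1899
Availability = 91.6272%

91.6272%


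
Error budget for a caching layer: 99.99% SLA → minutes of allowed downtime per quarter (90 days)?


Formula: allowed downtime = period * (100 - SLA) / 100
Period (quarter (90 days)) = 129600 minutes
Unavailability fraction = (100 - 99.99) / 100
Allowed downtime = 129600 * (100 - 99.99) / 100
Allowed downtime = 12.96 minutes

12.96 minutes


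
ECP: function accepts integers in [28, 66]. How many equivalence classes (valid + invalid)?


Valid range: [28, 66]
Class 1: x < 28 — invalid
Class 2: 28 ≤ x ≤ 66 — valid
Class 3: x > 66 — invalid
Total equivalence classes: 3

3 equivalence classes


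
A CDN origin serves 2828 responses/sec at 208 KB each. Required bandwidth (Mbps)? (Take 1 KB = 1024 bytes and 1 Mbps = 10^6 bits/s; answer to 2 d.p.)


Formula: Mbps = payload_bytes * RPS * 8 / 1e6
Payload per request = 208 KB = 208 * 1024 = 212992 bytes
Total bytes/sec = 212992 * 2828 = 602341376
Total bits/sec = 602341376 * 8 = 4818731008
Mbps = 4818731008 / 1e6 = 4818.73

4818.73 Mbps


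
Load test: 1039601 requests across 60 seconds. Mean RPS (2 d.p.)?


Formula: throughput = requests / seconds
throughput = 1039601 / 60
throughput = 17326.68 requests/second

17326.68 requests/second


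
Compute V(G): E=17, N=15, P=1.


Formula: V(G) = E - N + 2P
V(G) = 17 - 15 + 2*1
V(G) = 2 + 2
V(G) = 4

4


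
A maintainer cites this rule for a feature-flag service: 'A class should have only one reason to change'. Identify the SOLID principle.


This describes the Single Responsibility Principle (SRP)

Single Responsibility Principle (SRP)


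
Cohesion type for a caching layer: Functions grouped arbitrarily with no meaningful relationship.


Reasoning: Worst: random grouping
Type: Coincidental cohesion

Coincidental cohesion


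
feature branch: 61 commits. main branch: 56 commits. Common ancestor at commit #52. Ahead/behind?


Common ancestor: commit #52
feature commits after divergence: 61 - 52 = 9
main commits after divergence: 56 - 52 = 4
feature is 9 commits ahead of main
main is 4 commits ahead of feature

feature ahead: 9, main ahead: 4


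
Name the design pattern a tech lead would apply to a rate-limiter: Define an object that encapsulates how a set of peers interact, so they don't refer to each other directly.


This matches the Mediator pattern

Mediator


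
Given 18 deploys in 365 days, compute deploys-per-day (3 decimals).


Formula: deployments per day = releases / days
= 18 / 365
= 0.049 deploys/day
(equivalently, 0.35 deploys/week)

0.049 deploys/day


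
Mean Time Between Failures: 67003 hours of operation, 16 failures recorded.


Formula: MTBF = Total operating time / Number of failures
MTBF = 67003 / 16
MTBF = 4187.69 hours

4187.69 hours


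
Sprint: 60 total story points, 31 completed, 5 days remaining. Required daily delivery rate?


Formula: Required rate = Remaining points / Days left
Remaining = 60 - 31 = 29 points
Required rate = 29 / 5 = 5.8 points/day

5.8 points/day


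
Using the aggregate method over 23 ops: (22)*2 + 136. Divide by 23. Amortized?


Formula: Amortized cost = Total cost / Operations
Total cost = (22 * 2) + (1 * 136)
Total cost = 44 + 136 = 180
Amortized = 180 / 23 = 7.8261

7.8261


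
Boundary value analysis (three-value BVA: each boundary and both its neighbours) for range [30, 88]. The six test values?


Range: [30, 88]
Boundaries: just below min, min, min+1, max-1, max, just above max
Values: [29, 30, 31, 87, 88, 89]

[29, 30, 31, 87, 88, 89]


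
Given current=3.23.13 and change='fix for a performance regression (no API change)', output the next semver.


Current: 3.23.13
Change category: 'fix for a performance regression (no API change)' → patch bump
SemVer rule: patch bump → increment PATCH (MAJOR and MINOR unchanged)
New: 3.23.14

3.23.14


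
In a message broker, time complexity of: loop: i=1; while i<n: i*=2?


Reasoning: i doubles each step so iterations are log2(n)
Complexity: O(log n)

O(log n)


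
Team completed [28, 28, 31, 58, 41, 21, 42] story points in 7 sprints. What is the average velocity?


Formula: Avg velocity = Total points / Number of sprints
Points: [28, 28, 31, 58, 41, 21, 42]
Sum = 28 + 28 + 31 + 58 + 41 + 21 + 42 = 249
Avg velocity = 249 / 7 = 35.57 points/sprint

35.57 points/sprint


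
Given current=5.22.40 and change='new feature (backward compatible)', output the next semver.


Current: 5.22.40
Change category: 'new feature (backward compatible)' → minor bump
SemVer rule: minor bump → increment MINOR, reset PATCH to 0 (MAJOR unchanged)
New: 5.23.0

5.23.0


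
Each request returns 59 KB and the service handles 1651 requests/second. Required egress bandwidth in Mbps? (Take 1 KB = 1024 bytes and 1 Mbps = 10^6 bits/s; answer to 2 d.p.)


Formula: Mbps = payload_bytes * RPS * 8 / 1e6
Payload per request = 59 KB = 59 * 1024 = 60416 bytes
Total bytes/sec = 60416 * 1651 = 99746816
Total bits/sec = 99746816 * 8 = 797974528
Mbps = 797974528 / 1e6 = 797.97

797.97 Mbps


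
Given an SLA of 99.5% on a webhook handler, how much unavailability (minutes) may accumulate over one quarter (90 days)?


Formula: allowed downtime = period * (100 - SLA) / 100
Period (quarter (90 days)) = 129600 minutes
Unavailability fraction = (100 - 99.5) / 100
Allowed downtime = 129600 * (100 - 99.5) / 100
Allowed downtime = 648.0 minutes

648.0 minutes


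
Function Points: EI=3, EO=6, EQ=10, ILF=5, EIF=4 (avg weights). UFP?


UFP = EI*4 + EO*5 + EQ*4 + ILF*10 + EIF*7
UFP = 3*4 + 6*5 + 10*4 + 5*10 + 4*7
UFP = 12 + 30 + 40 + 50 + 28
UFP = 160

160


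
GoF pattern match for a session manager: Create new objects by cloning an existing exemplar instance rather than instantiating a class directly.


This matches the Prototype pattern

Prototype


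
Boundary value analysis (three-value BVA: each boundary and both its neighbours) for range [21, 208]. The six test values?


Range: [21, 208]
Boundaries: just below min, min, min+1, max-1, max, just above max
Values: [20, 21, 22, 207, 208, 209]

[20, 21, 22, 207, 208, 209]


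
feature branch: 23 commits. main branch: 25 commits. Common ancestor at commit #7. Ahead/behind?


Common ancestor: commit #7
feature commits after divergence: 23 - 7 = 16
main commits after divergence: 25 - 7 = 18
feature is 16 commits ahead of main
main is 18 commits ahead of feature

feature ahead: 16, main ahead: 18


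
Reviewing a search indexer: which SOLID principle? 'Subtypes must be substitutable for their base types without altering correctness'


This describes the Liskov Substitution Principle (LSP)

Liskov Substitution Principle (LSP)


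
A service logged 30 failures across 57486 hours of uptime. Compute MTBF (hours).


Formula: MTBF = Total operating time / Number of failures
MTBF = 57486 / 30
MTBF = 1916.2 hours

1916.2 hours


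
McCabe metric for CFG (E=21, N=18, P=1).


Formula: V(G) = E - N + 2P
V(G) = 21 - 18 + 2*1
V(G) = 3 + 2
V(G) = 5

5


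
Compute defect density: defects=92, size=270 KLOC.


Defect density = defects / KLOC
Defect density = 92 / 270
Defect density = 0.341 defects/KLOC

0.341 defects/KLOC


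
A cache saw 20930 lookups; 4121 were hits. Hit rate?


Formula: hit rate = hits / (hits + misses) * 100
hit rate = 4121 / (4121 + 16809) * 100
hit rate = 4121 / 20930 * 100
hit rate = 19.69%

19.69%


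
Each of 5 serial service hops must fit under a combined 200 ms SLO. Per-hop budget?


Formula: per_stage = total_budget / stages
per_stage = 200 / 5
per_stage = 40.0 ms

40.0 ms


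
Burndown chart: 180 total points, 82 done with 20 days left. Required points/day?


Formula: Required rate = Remaining points / Days left
Remaining = 180 - 82 = 98 points
Required rate = 98 / 20 = 4.9 points/day

4.9 points/day


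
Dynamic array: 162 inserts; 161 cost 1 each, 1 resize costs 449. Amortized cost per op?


Formula: Amortized cost = Total cost / Operations
Total cost = (161 * 1) + (1 * 449)
Total cost = 161 + 449 = 610
Amortized = 610 / 162 = 3.7654

3.7654


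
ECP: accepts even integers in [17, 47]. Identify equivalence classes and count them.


Constraint: even integers in [17, 47]
Class 1: x < 17 — out-of-range invalid
Class 2: x in [17,47] but odd — wrong type invalid
Class 3: x in [17,47] and even — valid
Class 4: x > 47 — out-of-range invalid
Total equivalence classes: 4

4 equivalence classes


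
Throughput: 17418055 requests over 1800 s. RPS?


Formula: throughput = requests / seconds
throughput = 17418055 / 1800
throughput = 9676.7 requests/second

9676.7 requests/second


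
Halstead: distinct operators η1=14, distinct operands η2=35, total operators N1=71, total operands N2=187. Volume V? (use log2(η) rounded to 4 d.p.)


Formula: V = N * log2(η), where N = N1 + N2 and η = η1 + η2
η = 14 + 35 = 49
N = 71 + 187 = 258
log2(49) ≈ 5.6147
V = 258 * 5.6147 = 1448.59

1448.59


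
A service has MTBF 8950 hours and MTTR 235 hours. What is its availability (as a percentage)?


Availability = MTBF / (MTBF + MTTR)
Availability = 8950 / (8950 + 235)
Availability = 8950 / 9185
Availability = 97.4415%

97.4415%


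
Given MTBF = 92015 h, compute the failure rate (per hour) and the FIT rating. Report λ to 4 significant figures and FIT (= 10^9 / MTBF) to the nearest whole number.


Formula: λ = 1 / MTBF; FIT = λ × 1e9 = 1e9 / MTBF
λ = 1 / 92015 ≈ 1.087e-05 failures/hour
FIT = 1e9 / 92015 ≈ 10868 failures per 1e9 hours (nearest whole number)

λ = 1.087e-05 /h, FIT = 10868


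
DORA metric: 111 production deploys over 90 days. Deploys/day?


Formula: deployments per day = releases / days
= 111 / 90
= 1.233 deploys/day
(equivalently, 8.63 deploys/week)

1.233 deploys/day


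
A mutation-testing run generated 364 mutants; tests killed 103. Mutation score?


Mutation score = killed / total * 100
Mutation score = 103 / 364 * 100
Mutation score = 28.3%

28.3%


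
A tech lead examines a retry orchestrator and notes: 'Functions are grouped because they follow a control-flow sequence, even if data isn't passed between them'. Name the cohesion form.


Reasoning: Grouped by order of execution within a routine, not by data flow
Type: Procedural cohesion

Procedural cohesion


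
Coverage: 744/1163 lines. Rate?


Coverage = covered / total * 100
Coverage = 744 / 1163 * 100
Coverage = 63.97%

63.97%


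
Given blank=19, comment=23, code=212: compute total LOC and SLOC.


Total LOC = blank + comment + code
Total LOC = 19 + 23 + 212 = 254
SLOC (source only) = code = 212

Total LOC: 254, SLOC: 212


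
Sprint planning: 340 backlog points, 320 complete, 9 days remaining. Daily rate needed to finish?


Formula: Required rate = Remaining points / Days left
Remaining = 340 - 320 = 20 points
Required rate = 20 / 9 = 2.22 points/day

2.22 points/day


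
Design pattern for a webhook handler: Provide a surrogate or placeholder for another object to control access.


This matches the Proxy pattern

Proxy


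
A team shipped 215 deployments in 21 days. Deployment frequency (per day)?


Formula: deployments per day = releases / days
= 215 / 21
= 10.238 deploys/day
(equivalently, 71.67 deploys/week)

10.238 deploys/day


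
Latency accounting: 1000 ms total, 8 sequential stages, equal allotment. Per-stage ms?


Formula: per_stage = total_budget / stages
per_stage = 1000 / 8
per_stage = 125.0 ms

125.0 ms


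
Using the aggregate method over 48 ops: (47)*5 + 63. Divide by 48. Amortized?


Formula: Amortized cost = Total cost / Operations
Total cost = (47 * 5) + (1 * 63)
Total cost = 235 + 63 = 298
Amortized = 298 / 48 = 6.2083

6.2083


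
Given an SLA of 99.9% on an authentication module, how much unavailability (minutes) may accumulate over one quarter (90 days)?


Formula: allowed downtime = period * (100 - SLA) / 100
Period (quarter (90 days)) = 129600 minutes
Unavailability fraction = (100 - 99.9) / 100
Allowed downtime = 129600 * (100 - 99.9) / 100
Allowed downtime = 129.6 minutes

129.6 minutes


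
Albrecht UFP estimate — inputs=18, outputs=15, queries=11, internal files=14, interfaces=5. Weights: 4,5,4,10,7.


UFP = EI*4 + EO*5 + EQ*4 + ILF*10 + EIF*7
UFP = 18*4 + 15*5 + 11*4 + 14*10 + 5*7
UFP = 72 + 75 + 44 + 140 + 35
UFP = 366

366


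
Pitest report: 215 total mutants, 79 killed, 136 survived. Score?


Mutation score = killed / total * 100
Mutation score = 79 / 215 * 100
Mutation score = 36.74%

36.74%


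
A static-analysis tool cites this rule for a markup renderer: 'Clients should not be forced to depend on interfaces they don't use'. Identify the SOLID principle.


This describes the Interface Segregation Principle (ISP)

Interface Segregation Principle (ISP)


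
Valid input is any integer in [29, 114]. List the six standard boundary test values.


Range: [29, 114]
Boundaries: just below min, min, min+1, max-1, max, just above max
Values: [28, 29, 30, 113, 114, 115]

[28, 29, 30, 113, 114, 115]


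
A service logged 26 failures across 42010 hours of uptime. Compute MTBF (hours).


Formula: MTBF = Total operating time / Number of failures
MTBF = 42010 / 26
MTBF = 1615.77 hours

1615.77 hours


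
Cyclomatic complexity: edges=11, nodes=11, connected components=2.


Formula: V(G) = E - N + 2P
V(G) = 11 - 11 + 2*2
V(G) = 0 + 4
V(G) = 4

4


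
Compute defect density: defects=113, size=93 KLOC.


Defect density = defects / KLOC
Defect density = 113 / 93
Defect density = 1.215 defects/KLOC

1.215 defects/KLOC


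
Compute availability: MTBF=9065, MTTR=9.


Availability = MTBF / (MTBF + MTTR)
Availability = 9065 / (9065 + 9)
Availability = 9065 / 9074
Availability = 99.9008%

99.9008%


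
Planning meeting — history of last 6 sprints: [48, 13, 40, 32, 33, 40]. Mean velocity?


Formula: Avg velocity = Total points / Number of sprints
Points: [48, 13, 40, 32, 33, 40]
Sum = 48 + 13 + 40 + 32 + 33 + 40 = 206
Avg velocity = 206 / 6 = 34.33 points/sprint

34.33 points/sprint


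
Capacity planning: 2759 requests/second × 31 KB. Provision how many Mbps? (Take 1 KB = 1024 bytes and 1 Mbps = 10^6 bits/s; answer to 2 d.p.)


Formula: Mbps = payload_bytes * RPS * 8 / 1e6
Payload per request = 31 KB = 31 * 1024 = 31744 bytes
Total bytes/sec = 31744 * 2759 = 87581696
Total bits/sec = 87581696 * 8 = 700653568
Mbps = 700653568 / 1e6 = 700.65

700.65 Mbps


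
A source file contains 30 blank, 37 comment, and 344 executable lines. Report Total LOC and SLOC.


Total LOC = blank + comment + code
Total LOC = 30 + 37 + 344 = 411
SLOC (source only) = code = 344

Total LOC: 411, SLOC: 344


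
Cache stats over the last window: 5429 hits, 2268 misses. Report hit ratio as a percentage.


Formula: hit rate = hits / (hits + misses) * 100
hit rate = 5429 / (5429 + 2268) * 100
hit rate = 5429 / 7697 * 100
hit rate = 70.53%

70.53%


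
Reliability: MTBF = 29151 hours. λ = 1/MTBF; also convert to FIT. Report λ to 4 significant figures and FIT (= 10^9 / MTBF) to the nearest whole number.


Formula: λ = 1 / MTBF; FIT = λ × 1e9 = 1e9 / MTBF
λ = 1 / 29151 ≈ 3.430e-05 failures/hour
FIT = 1e9 / 29151 ≈ 34304 failures per 1e9 hours (nearest whole number)

λ = 3.430e-05 /h, FIT = 34304


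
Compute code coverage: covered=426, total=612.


Coverage = covered / total * 100
Coverage = 426 / 612 * 100
Coverage = 69.61%

69.61%


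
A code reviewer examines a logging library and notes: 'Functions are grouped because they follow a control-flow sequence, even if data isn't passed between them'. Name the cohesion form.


Reasoning: Grouped by order of execution within a routine, not by data flow
Type: Procedural cohesion

Procedural cohesion


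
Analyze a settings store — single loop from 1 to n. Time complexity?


Reasoning: one pass through n items
Complexity: O(n)

O(n)


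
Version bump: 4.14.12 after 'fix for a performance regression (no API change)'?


Current: 4.14.12
Change category: 'fix for a performance regression (no API change)' → patch bump
SemVer rule: patch bump → increment PATCH (MAJOR and MINOR unchanged)
New: 4.14.13

4.14.13


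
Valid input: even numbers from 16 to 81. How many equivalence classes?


Constraint: even integers in [16, 81]
Class 1: x < 16 — out-of-range invalid
Class 2: x in [16,81] but odd — wrong type invalid
Class 3: x in [16,81] and even — valid
Class 4: x > 81 — out-of-range invalid
Total equivalence classes: 4

4 equivalence classes


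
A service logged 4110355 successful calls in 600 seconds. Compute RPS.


Formula: throughput = requests / seconds
throughput = 4110355 / 600
throughput = 6850.59 requests/second

6850.59 requests/second


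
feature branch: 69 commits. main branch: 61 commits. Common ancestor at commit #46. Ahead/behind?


Common ancestor: commit #46
feature commits after divergence: 69 - 46 = 23
main commits after divergence: 61 - 46 = 15
feature is 23 commits ahead of main
main is 15 commits ahead of feature

feature ahead: 23, main ahead: 15


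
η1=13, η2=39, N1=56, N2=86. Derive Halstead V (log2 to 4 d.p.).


Formula: V = N * log2(η), where N = N1 + N2 and η = η1 + η2
η = 13 + 39 = 52
N = 56 + 86 = 142
log2(52) ≈ 5.7004
V = 142 * 5.7004 = 809.46

809.46


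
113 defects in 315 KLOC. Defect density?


Defect density = defects / KLOC
Defect density = 113 / 315
Defect density = 0.359 defects/KLOC

0.359 defects/KLOC


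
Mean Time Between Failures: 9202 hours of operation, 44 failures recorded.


Formula: MTBF = Total operating time / Number of failures
MTBF = 9202 / 44
MTBF = 209.14 hours

209.14 hours


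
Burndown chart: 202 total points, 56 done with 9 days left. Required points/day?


Formula: Required rate = Remaining points / Days left
Remaining = 202 - 56 = 146 points
Required rate = 146 / 9 = 16.22 points/day

16.22 points/day


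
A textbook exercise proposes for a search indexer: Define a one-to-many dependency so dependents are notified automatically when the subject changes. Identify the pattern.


This matches the Observer pattern

Observer


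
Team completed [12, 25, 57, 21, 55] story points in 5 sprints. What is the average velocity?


Formula: Avg velocity = Total points / Number of sprints
Points: [12, 25, 57, 21, 55]
Sum = 12 + 25 + 57 + 21 + 55 = 170
Avg velocity = 170 / 5 = 34.0 points/sprint

34.0 points/sprint


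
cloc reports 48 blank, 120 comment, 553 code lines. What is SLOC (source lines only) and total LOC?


Total LOC = blank + comment + code
Total LOC = 48 + 120 + 553 = 721
SLOC (source only) = code = 553

Total LOC: 721, SLOC: 553


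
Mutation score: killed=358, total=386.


Mutation score = killed / total * 100
Mutation score = 358 / 386 * 100
Mutation score = 92.75%

92.75%


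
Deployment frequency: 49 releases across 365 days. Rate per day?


Formula: deployments per day = releases / days
= 49 / 365
= 0.134 deploys/day
(equivalently, 0.94 deploys/week)

0.134 deploys/day


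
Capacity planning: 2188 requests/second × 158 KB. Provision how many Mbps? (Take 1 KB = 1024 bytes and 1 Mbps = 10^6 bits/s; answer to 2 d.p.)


Formula: Mbps = payload_bytes * RPS * 8 / 1e6
Payload per request = 158 KB = 158 * 1024 = 161792 bytes
Total bytes/sec = 161792 * 2188 = 354000896
Total bits/sec = 354000896 * 8 = 2832007168
Mbps = 2832007168 / 1e6 = 2832.01

2832.01 Mbps


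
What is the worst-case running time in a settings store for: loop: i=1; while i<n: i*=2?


Reasoning: i doubles each step so iterations are log2(n)
Complexity: O(log n)

O(log n)


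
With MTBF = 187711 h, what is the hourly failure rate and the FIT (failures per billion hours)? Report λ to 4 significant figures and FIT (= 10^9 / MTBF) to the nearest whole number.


Formula: λ = 1 / MTBF; FIT = λ × 1e9 = 1e9 / MTBF
λ = 1 / 187711 ≈ 5.327e-06 failures/hour
FIT = 1e9 / 187711 ≈ 5327 failures per 1e9 hours (nearest whole number)

λ = 5.327e-06 /h, FIT = 5327


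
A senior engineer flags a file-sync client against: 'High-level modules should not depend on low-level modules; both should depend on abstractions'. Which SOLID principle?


This describes the Dependency Inversion Principle (DIP)

Dependency Inversion Principle (DIP)


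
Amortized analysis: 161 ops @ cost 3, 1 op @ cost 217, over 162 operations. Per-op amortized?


Formula: Amortized cost = Total cost / Operations
Total cost = (161 * 3) + (1 * 217)
Total cost = 483 + 217 = 700
Amortized = 700 / 162 = 4.321

4.321


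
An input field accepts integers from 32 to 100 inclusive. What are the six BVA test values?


Range: [32, 100]
Boundaries: just below min, min, min+1, max-1, max, just above max
Values: [31, 32, 33, 99, 100, 101]

[31, 32, 33, 99, 100, 101]


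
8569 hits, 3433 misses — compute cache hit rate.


Formula: hit rate = hits / (hits + misses) * 100
hit rate = 8569 / (8569 + 3433) * 100
hit rate = 8569 / 12002 * 100
hit rate = 71.4%

71.4%


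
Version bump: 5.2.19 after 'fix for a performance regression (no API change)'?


Current: 5.2.19
Change category: 'fix for a performance regression (no API change)' → patch bump
SemVer rule: patch bump → increment PATCH (MAJOR and MINOR unchanged)
New: 5.2.20

5.2.20


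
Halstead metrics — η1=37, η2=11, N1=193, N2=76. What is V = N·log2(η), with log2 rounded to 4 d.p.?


Formula: V = N * log2(η), where N = N1 + N2 and η = η1 + η2
η = 37 + 11 = 48
N = 193 + 76 = 269
log2(48) ≈ 5.5850
V = 269 * 5.5850 = 1502.37

1502.37


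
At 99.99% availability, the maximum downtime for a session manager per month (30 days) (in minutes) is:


Formula: allowed downtime = period * (100 - SLA) / 100
Period (month (30 days)) = 43200 minutes
Unavailability fraction = (100 - 99.99) / 100
Allowed downtime = 43200 * (100 - 99.99) / 100
Allowed downtime = 4.32 minutes

4.32 minutes


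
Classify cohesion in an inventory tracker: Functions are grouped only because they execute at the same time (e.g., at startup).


Reasoning: Related by timing only
Type: Temporal cohesion

Temporal cohesion


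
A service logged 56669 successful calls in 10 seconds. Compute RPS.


Formula: throughput = requests / seconds
throughput = 56669 / 10
throughput = 5666.9 requests/second

5666.9 requests/second


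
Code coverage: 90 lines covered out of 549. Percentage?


Coverage = covered / total * 100
Coverage = 90 / 549 * 100
Coverage = 16.39%

16.39%


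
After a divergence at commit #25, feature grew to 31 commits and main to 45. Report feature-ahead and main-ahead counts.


Common ancestor: commit #25
feature commits after divergence: 31 - 25 = 6
main commits after divergence: 45 - 25 = 20
feature is 6 commits ahead of main
main is 20 commits ahead of feature

feature ahead: 6, main ahead: 20


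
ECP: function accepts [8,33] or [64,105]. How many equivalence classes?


Valid ranges: [8,33] and [64,105]
Class 1: x < 8 — invalid
Class 2: 8 ≤ x ≤ 33 — valid
Class 3: 33 < x < 64 — invalid (gap between ranges)
Class 4: 64 ≤ x ≤ 105 — valid
Class 5: x > 105 — invalid
Total equivalence classes: 5

5 equivalence classes


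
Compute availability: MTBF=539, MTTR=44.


Availability = MTBF / (MTBF + MTTR)
Availability = 539 / (539 + 44)
Availability = 539 / 583
Availability = 92.4528%

92.4528%


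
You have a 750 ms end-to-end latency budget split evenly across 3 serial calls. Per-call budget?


Formula: per_stage = total_budget / stages
per_stage = 750 / 3
per_stage = 250.0 ms

250.0 ms


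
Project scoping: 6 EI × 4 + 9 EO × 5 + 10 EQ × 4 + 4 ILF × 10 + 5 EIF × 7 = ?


UFP = EI*4 + EO*5 + EQ*4 + ILF*10 + EIF*7
UFP = 6*4 + 9*5 + 10*4 + 4*10 + 5*7
UFP = 24 + 45 + 40 + 40 + 35
UFP = 184

184


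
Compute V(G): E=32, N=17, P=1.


Formula: V(G) = E - N + 2P
V(G) = 32 - 17 + 2*1
V(G) = 15 + 2
V(G) = 17

17


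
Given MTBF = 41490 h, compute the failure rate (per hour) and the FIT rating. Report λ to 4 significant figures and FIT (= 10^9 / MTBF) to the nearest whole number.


Formula: λ = 1 / MTBF; FIT = λ × 1e9 = 1e9 / MTBF
λ = 1 / 41490 ≈ 2.410e-05 failures/hour
FIT = 1e9 / 41490 ≈ 24102 failures per 1e9 hours (nearest whole number)

λ = 2.410e-05 /h, FIT = 24102


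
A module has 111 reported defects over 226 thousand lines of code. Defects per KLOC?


Defect density = defects / KLOC
Defect density = 111 / 226
Defect density = 0.491 defects/KLOC

0.491 defects/KLOC


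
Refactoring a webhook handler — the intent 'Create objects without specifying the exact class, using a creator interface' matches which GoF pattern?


This matches the Factory Method pattern

Factory Method


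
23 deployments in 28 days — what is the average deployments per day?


Formula: deployments per day = releases / days
= 23 / 28
= 0.821 deploys/day
(equivalently, 5.75 deploys/week)

0.821 deploys/day


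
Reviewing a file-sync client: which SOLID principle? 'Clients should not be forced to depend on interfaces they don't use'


This describes the Interface Segregation Principle (ISP)

Interface Segregation Principle (ISP)


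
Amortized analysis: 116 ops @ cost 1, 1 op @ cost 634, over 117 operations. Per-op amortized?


Formula: Amortized cost = Total cost / Operations
Total cost = (116 * 1) + (1 * 634)
Total cost = 116 + 634 = 750
Amortized = 750 / 117 = 6.4103

6.4103


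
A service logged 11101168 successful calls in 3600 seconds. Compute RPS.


Formula: throughput = requests / seconds
throughput = 11101168 / 3600
throughput = 3083.66 requests/second

3083.66 requests/second


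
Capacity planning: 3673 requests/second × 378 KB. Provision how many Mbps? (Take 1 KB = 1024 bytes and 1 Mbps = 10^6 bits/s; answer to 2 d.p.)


Formula: Mbps = payload_bytes * RPS * 8 / 1e6
Payload per request = 378 KB = 378 * 1024 = 387072 bytes
Total bytes/sec = 387072 * 3673 = 1421715456
Total bits/sec = 1421715456 * 8 = 11373723648
Mbps = 11373723648 / 1e6 = 11373.72

11373.72 Mbps


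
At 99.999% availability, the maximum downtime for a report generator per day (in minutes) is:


Formula: allowed downtime = period * (100 - SLA) / 100
Period (day) = 1440 minutes
Unavailability fraction = (100 - 99.999) / 100
Allowed downtime = 1440 * (100 - 99.999) / 100
Allowed downtime = 0.0144 minutes

0.0144 minutes


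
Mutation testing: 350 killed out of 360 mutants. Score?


Mutation score = killed / total * 100
Mutation score = 350 / 360 * 100
Mutation score = 97.22%

97.22%


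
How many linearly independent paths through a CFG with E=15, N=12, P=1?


Formula: V(G) = E - N + 2P
V(G) = 15 - 12 + 2*1
V(G) = 3 + 2
V(G) = 5

5


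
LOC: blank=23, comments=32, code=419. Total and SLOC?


Total LOC = blank + comment + code
Total LOC = 23 + 32 + 419 = 474
SLOC (source only) = code = 419

Total LOC: 474, SLOC: 419


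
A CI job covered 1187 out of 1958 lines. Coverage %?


Coverage = covered / total * 100
Coverage = 1187 / 1958 * 100
Coverage = 60.62%

60.62%


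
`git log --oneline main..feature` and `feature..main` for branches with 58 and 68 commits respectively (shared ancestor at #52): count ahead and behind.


Common ancestor: commit #52
feature commits after divergence: 58 - 52 = 6
main commits after divergence: 68 - 52 = 16
feature is 6 commits ahead of main
main is 16 commits ahead of feature

feature ahead: 6, main ahead: 16


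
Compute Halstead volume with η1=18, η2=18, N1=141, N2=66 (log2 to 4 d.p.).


Formula: V = N * log2(η), where N = N1 + N2 and η = η1 + η2
η = 18 + 18 = 36
N = 141 + 66 = 207
log2(36) ≈ 5.1699
V = 207 * 5.1699 = 1070.17

1070.17


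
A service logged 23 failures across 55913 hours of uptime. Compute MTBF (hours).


Formula: MTBF = Total operating time / Number of failures
MTBF = 55913 / 23
MTBF = 2431.0 hours

2431.0 hours


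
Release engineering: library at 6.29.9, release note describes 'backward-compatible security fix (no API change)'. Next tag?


Current: 6.29.9
Change category: 'backward-compatible security fix (no API change)' → patch bump
SemVer rule: patch bump → increment PATCH (MAJOR and MINOR unchanged)
New: 6.29.10

6.29.10


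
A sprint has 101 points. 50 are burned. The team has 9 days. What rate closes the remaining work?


Formula: Required rate = Remaining points / Days left
Remaining = 101 - 50 = 51 points
Required rate = 51 / 9 = 5.67 points/day

5.67 points/day


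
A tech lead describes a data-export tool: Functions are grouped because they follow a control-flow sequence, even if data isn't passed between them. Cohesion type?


Reasoning: Grouped by order of execution within a routine, not by data flow
Type: Procedural cohesion

Procedural cohesion


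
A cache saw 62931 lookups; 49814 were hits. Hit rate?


Formula: hit rate = hits / (hits + misses) * 100
hit rate = 49814 / (49814 + 13117) * 100
hit rate = 49814 / 62931 * 100
hit rate = 79.16%

79.16%


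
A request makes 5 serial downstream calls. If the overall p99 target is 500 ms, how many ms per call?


Formula: per_stage = total_budget / stages
per_stage = 500 / 5
per_stage = 100.0 ms

100.0 ms


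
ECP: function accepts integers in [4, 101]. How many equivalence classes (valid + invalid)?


Valid range: [4, 101]
Class 1: x < 4 — invalid
Class 2: 4 ≤ x ≤ 101 — valid
Class 3: x > 101 — invalid
Total equivalence classes: 3

3 equivalence classes


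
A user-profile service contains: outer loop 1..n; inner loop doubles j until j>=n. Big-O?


Reasoning: linear outer times logarithmic inner
Complexity: O(n log n)

O(n log n)


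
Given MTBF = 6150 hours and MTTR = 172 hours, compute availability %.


Availability = MTBF / (MTBF + MTTR)
Availability = 6150 / (6150 + 172)
Availability = 6150 / 6322
Availability = 97.2793%

97.2793%
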